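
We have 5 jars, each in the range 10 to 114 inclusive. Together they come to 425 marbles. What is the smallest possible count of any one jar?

To make one jar as small as possible, make the other 4 as large as possible.
The other 4 can take up 4 × 114 = 456 ≥ 425 − 10, so one jar can sit at its floor of 10.
Achievable: one at 10 and the other 4 totalling 415, which fits since 4 × 10 ≤ 415 ≤ 4 × 114.

10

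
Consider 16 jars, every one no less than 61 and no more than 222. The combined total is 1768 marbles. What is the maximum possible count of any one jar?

Maximizing one value means minimizing the remaining 15.
The other 15 contribute at least 15 × 61 = 915, leaving at most 1768 − 915 = 853.
But each jar is capped at 222, so the maximum is 222.
Achievable: one at 222 and the other 15 totalling 1546, which fits since 15 × 61 ≤ 1546 ≤ 15 × 222.

222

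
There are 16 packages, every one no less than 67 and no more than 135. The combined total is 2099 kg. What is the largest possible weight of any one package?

135

Maximizing one value means minimizing the remaining 15.
The other 15 contribute at least 15 × 67 = 1005, leaving at most 2099 − 1005 = 1094.
But each package is capped at 135, so the maximum is 135.
Achievable: one at 135 and the other 15 totalling 1964, which fits since 15 × 67 ≤ 1964 ≤ 15 × 135.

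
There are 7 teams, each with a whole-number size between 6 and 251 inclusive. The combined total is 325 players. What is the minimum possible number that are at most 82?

If only k of them are at most 82, the other 7 − k are at least 83, so the total is at least (7 − k)·83 + k·6.
This is ≤ 325, so (7 − k)·83 + 6k ≤ 325, which gives k ≥ 4.
Exactly 4 works: 4 values at 6 and 3 at 83 total 273; raise one of the low values by 52 (still ≤ 82) to hit 325.

4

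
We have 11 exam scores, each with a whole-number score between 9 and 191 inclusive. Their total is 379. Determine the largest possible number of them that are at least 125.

If k of the values are ≥ 125, the total is ≥ 125k + 9(11 − k).
Setting 125k + 9(11 − k) ≤ 379 gives 116k ≤ 280, so k ≤ 2.
k = 2 is achieved by 2 values at 125 and 9 at 9, total 331; add 48 to one value (staying below 125) to reach 379.

2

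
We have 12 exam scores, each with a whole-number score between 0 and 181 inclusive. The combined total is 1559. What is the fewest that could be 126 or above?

Suppose at most 12 − j of them reach 126; then j values are ≤ 125 and the rest ≤ 181.
The total is then ≤ 125·j + 181·(12 − j) = 2172 − 56j. For this to be ≥ 1559 we need j ≤ 10, so at least 12 − 10 = 2 must reach 126.
Exactly 2 works: 2 values at 181 and 10 at 125 total 1612; lower one of the high values by 53 (still ≥ 126) to hit 1559.

2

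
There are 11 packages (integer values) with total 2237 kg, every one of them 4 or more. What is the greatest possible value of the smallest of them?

203

If every one of the 11 were at least 204, the total would be at least 11 × 204 = 2244 > 2237.
Taking 7 copies of 203 and 4 copies of 204 gives exactly 2237, so 203 is attained.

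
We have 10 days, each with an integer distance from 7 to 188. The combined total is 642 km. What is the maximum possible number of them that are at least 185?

3

Suppose k of them are at least 185. Those contribute at least 185 each and the other 10 − k at least 7 each.
So the total is at least 185k + 7(10 − k) = 70 + 178k. This must be ≤ 642, giving k ≤ 3.
k = 3 is achieved by 3 values at 185 and 7 at 7, total 604; add 38 to one value (staying below 185) to reach 642.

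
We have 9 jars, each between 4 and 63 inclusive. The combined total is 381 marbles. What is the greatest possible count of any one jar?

63

Maximizing one value means minimizing the remaining 8.
The other 8 contribute at least 8 × 4 = 32, leaving at most 381 − 32 = 349.
But each jar is capped at 63, so the maximum is 63.
Achievable: one at 63 and the other 8 totalling 318, which fits since 8 × 4 ≤ 318 ≤ 8 × 63.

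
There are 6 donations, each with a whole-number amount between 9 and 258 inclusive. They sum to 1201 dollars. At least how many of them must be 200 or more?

1

If only k of them are at least 200, the other 6 − k are at most 199, so the total is at most k·258 + (6 − k)·199.
This must reach 1201, so k·258 + (6 − k)·199 ≥ 1201, giving k ≥ 1.
Exactly 1 works: 1 value at 258 and 5 at 199 total 1253; lower one of the high values by 52 (still ≥ 200) to hit 1201.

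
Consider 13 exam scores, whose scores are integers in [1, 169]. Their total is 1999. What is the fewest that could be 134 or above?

Each value short of 134 is at most 133, costing at least 169 − 133 = 36 against the maximum total of 2197.
We can afford to lose at most 2197 − 1999 = 198, so at most ⌊198/36⌋ = 5 fall short, and at least 8 are ≥ 134.
Exactly 8 works: 8 values at 169 and 5 at 133 total 2017; lower one of the high values by 18 (still ≥ 134) to hit 1999.

8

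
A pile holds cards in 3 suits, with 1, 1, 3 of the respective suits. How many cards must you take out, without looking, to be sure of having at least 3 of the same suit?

In the worst case you take as many as possible of each suit without reaching 3: 1 + 1 + 2 = 4.
The next one must give 3 of some suit, so 4 + 1 = 5.

5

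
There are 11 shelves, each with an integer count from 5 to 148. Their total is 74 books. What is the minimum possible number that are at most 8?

7

Let j be the number exceeding 8. Then the total is ≥ 9·j + 5·(11 − j) = 55 + 4j.
So 4j ≤ 19 and j ≤ 4; hence at least 11 − 4 = 7 are ≤ 8.
Exactly 7 works: 7 values at 5 and 4 at 9 total 71; raise one of the low values by 3 (still ≤ 8) to hit 74.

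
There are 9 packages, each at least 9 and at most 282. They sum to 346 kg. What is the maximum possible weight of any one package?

Maximizing one value means minimizing the remaining 8.
The other 8 contribute at least 8 × 9 = 72, leaving at most 346 − 72 = 274.
Since 274 ≤ 282, this is achievable: one at 274 and 8 at 9.

274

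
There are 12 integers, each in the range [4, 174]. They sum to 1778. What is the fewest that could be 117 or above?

7

If only k of them are at least 117, the other 12 − k are at most 116, so the total is at most k·174 + (12 − k)·116.
This must reach 1778, so k·174 + (12 − k)·116 ≥ 1778, giving k ≥ 7.
Exactly 7 works: 7 values at 174 and 5 at 116 total 1798; lower one of the high values by 20 (still ≥ 117) to hit 1778.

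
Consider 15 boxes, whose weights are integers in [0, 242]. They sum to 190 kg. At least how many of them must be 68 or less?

If only k of them are at most 68, the other 15 − k are at least 69, so the total is at least (15 − k)·69 + k·0.
This is ≤ 190, so (15 − k)·69 + 0k ≤ 190, which gives k ≥ 13.
Exactly 13 works: 13 values at 0 and 2 at 69 total 138; raise one of the low values by 52 (still ≤ 68) to hit 190.

13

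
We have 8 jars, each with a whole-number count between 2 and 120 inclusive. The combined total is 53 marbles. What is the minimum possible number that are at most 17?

Each value above 17 is at least 18, contributing at least 18 − 2 = 16 above the floor 2.
The sum exceeds the floor total 16 by 37, so at most ⌊37/16⌋ = 2 exceed 17, and at least 6 are ≤ 17.
Exactly 6 works: 6 values at 2 and 2 at 18 total 48; raise one of the low values by 5 (still ≤ 17) to hit 53.

6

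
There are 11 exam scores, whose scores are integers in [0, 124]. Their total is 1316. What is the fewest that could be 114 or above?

7

Suppose at most 11 − j of them reach 114; then j values are ≤ 113 and the rest ≤ 124.
The total is then ≤ 113·j + 124·(11 − j) = 1364 − 11j. For this to be ≥ 1316 we need j ≤ 4, so at least 11 − 4 = 7 must reach 114.
Exactly 7 works: 7 values at 124 and 4 at 113 total 1320; lower one of the high values by 4 (still ≥ 114) to hit 1316.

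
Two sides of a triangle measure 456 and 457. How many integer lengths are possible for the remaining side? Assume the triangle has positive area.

The triangle inequality gives |456 − 457| < c < 456 + 457, i.e. 1 < c < 913.
So c can be any integer from 2 to 912: 911 values.

911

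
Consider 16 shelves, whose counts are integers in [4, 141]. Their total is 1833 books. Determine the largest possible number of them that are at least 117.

With k values at 117 or above and the rest at least 4, the sum is at least 64 + 113k.
Since the sum is 1833, we need 113k ≤ 1769, i.e. k ≤ 15.
k = 15 is achieved by 15 values at 117 and 1 at 4, total 1759; add 74 to one value (staying below 117) to reach 1833.

15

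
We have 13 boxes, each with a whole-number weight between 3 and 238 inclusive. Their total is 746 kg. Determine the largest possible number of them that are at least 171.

If k of the values are ≥ 171, the total is ≥ 171k + 3(13 − k).
Setting 171k + 3(13 − k) ≤ 746 gives 168k ≤ 707, so k ≤ 4.
k = 4 is achieved by 4 values at 171 and 9 at 3, total 711; add 35 to one value (staying below 171) to reach 746.

4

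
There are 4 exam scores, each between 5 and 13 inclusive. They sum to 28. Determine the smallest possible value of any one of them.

Minimizing one value means maximizing the remaining 3.
The other 3 can take up 3 × 13 = 39 ≥ 28 − 5, so one score can sit at its floor of 5.
Achievable: one at 5 and the other 3 totalling 23, which fits since 3 × 5 ≤ 23 ≤ 3 × 13.

5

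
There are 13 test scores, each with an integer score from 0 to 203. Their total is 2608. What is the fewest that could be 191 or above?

Each value short of 191 is at most 190, costing at least 203 − 190 = 13 against the maximum total of 2639.
We can afford to lose at most 2639 − 2608 = 31, so at most ⌊31/13⌋ = 2 fall short, and at least 11 are ≥ 191.
Exactly 11 works: 11 values at 203 and 2 at 190 total 2613; lower one of the high values by 5 (still ≥ 191) to hit 2608.

11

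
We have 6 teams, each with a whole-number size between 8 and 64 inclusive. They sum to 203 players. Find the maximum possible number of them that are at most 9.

3

Suppose k of them are at most 9. Those contribute at most 9 each and the rest at most 64 each.
So the total is at most 9k + 64(6 − k) = 384 − 55k. This must still be ≥ 203, so k ≤ 3.
k = 3 is achieved by 3 values at 9 and 3 at 64, total 219; lower one of the 64's by 16 (still > 9) to reach 203.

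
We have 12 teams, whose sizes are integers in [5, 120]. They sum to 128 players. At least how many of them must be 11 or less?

3

Let j be the number exceeding 11. Then the total is ≥ 12·j + 5·(12 − j) = 60 + 7j.
So 7j ≤ 68 and j ≤ 9; hence at least 12 − 9 = 3 are ≤ 11.
Exactly 3 works: 3 values at 5 and 9 at 12 total 123; raise one of the low values by 5 (still ≤ 11) to hit 128.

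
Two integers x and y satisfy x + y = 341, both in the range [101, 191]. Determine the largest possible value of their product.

xy = x(341 − x) is maximized when x is as near 341/2 as the bounds allow.
Taking x = 170 and y = 171 (both in [101, 191]) gives xy = 29070.

29070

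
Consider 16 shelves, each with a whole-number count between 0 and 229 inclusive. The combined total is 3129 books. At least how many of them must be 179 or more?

Each value short of 179 is at most 178, costing at least 229 − 178 = 51 against the maximum total of 3664.
We can afford to lose at most 3664 − 3129 = 535, so at most ⌊535/51⌋ = 10 fall short, and at least 6 are ≥ 179.
Exactly 6 works: 6 values at 229 and 10 at 178 total 3154; lower one of the high values by 25 (still ≥ 179) to hit 3129.

6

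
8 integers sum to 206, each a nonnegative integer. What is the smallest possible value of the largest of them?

26

Some value must be at least ⌈206/8⌉ = 26, since 8 × 25 = 200 < 206.
Achievable: 6 of them at 26 and 2 at 25 total 206.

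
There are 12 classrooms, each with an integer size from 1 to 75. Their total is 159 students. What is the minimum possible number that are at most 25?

7

Let j be the number exceeding 25. Then the total is ≥ 26·j + 1·(12 − j) = 12 + 25j.
So 25j ≤ 147 and j ≤ 5; hence at least 12 − 5 = 7 are ≤ 25.
Exactly 7 works: 7 values at 1 and 5 at 26 total 137; raise one of the low values by 22 (still ≤ 25) to hit 159.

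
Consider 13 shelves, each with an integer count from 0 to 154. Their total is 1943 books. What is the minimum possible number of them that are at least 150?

2

If only k of them are at least 150, the other 13 − k are at most 149, so the total is at most k·154 + (13 − k)·149.
This must reach 1943, so k·154 + (13 − k)·149 ≥ 1943, giving k ≥ 2.
Exactly 2 works: 2 values at 154 and 11 at 149 total 1947; lower one of the high values by 4 (still ≥ 150) to hit 1943.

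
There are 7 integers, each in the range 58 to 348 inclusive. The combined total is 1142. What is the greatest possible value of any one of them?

Maximizing one value means minimizing the remaining 6.
The other 6 contribute at least 6 × 58 = 348, leaving at most 1142 − 348 = 794.
But each integer is capped at 348, so the maximum is 348.
Achievable: one at 348 and the other 6 totalling 794, which fits since 6 × 58 ≤ 794 ≤ 6 × 348.

348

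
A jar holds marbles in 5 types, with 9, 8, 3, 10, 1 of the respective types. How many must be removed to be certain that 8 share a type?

26

In the worst case you take as many as possible of each type without reaching 8: 7 + 7 + 3 + 7 + 1 = 25.
The next one must give 8 of some type, so 25 + 1 = 26.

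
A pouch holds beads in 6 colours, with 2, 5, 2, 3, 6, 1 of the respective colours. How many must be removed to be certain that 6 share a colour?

In the worst case you take as many as possible of each colour without reaching 6: 2 + 5 + 2 + 3 + 5 + 1 = 18.
The next one must give 6 of some colour, so 18 + 1 = 19.

19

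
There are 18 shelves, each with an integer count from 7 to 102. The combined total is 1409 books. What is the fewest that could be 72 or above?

Each value short of 72 is at most 71, costing at least 102 − 71 = 31 against the maximum total of 1836.
We can afford to lose at most 1836 − 1409 = 427, so at most ⌊427/31⌋ = 13 fall short, and at least 5 are ≥ 72.
Exactly 5 works: 5 values at 102 and 13 at 71 total 1433; lower one of the high values by 24 (still ≥ 72) to hit 1409.

5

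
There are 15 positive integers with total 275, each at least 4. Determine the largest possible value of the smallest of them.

If every one of the 15 were at least 19, the total would be at least 15 × 19 = 285 > 275.
Equality holds with 10 values of 18 and 5 values of 19.

18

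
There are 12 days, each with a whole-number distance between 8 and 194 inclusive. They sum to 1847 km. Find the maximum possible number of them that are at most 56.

3

Suppose k of them are at most 56. Those contribute at most 56 each and the rest at most 194 each.
So the total is at most 56k + 194(12 − k) = 2328 − 138k. This must still be ≥ 1847, so k ≤ 3.
k = 3 is achieved by 3 values at 56 and 9 at 194, total 1914; lower one of the 194's by 67 (still > 56) to reach 1847.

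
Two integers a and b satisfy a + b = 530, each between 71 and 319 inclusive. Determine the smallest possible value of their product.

Since a + b is fixed, pushing one of them to its bound minimizes the product.
The extreme feasible split is a = 211, b = 319, giving ab = 67309.

67309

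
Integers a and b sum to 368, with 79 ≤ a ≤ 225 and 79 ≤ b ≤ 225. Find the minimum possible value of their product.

Since a + b is fixed, pushing one of them to its bound minimizes the product.
The extreme feasible split is a = 143, b = 225, giving ab = 32175.

32175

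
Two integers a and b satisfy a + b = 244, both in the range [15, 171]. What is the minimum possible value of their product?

12483

For a fixed sum, ab is smallest when a and b are as far apart as possible.
The extreme feasible split is a = 73, b = 171, giving ab = 12483.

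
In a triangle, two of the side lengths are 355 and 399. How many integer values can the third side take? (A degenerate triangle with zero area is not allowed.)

709

The triangle inequality gives |355 − 399| < c < 355 + 399, i.e. 44 < c < 754.
So c can be any integer from 45 to 753: 709 values.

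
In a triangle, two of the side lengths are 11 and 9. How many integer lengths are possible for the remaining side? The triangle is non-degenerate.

The triangle inequality gives |11 − 9| < c < 11 + 9, i.e. 2 < c < 20.
So c can be any integer from 3 to 19: 17 values.

17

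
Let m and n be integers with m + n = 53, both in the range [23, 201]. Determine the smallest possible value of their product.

For a fixed sum, mn is smallest when m and n are as far apart as possible.
The extreme feasible split is m = 23, n = 30, giving mn = 690.

690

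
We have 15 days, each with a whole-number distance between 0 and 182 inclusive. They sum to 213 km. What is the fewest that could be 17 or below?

Each value above 17 is at least 18, contributing at least 18 − 0 = 18 above the floor 0.
The sum exceeds the floor total 0 by 213, so at most ⌊213/18⌋ = 11 exceed 17, and at least 4 are ≤ 17.
Exactly 4 works: 4 values at 0 and 11 at 18 total 198; raise one of the low values by 15 (still ≤ 17) to hit 213.

4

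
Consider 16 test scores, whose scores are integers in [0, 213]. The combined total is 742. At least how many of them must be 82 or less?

8

If only k of them are at most 82, the other 16 − k are at least 83, so the total is at least (16 − k)·83 + k·0.
This is ≤ 742, so (16 − k)·83 + 0k ≤ 742, which gives k ≥ 8.
Exactly 8 works: 8 values at 0 and 8 at 83 total 664; raise one of the low values by 78 (still ≤ 82) to hit 742.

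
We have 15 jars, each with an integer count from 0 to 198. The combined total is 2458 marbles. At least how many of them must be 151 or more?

Each value short of 151 is at most 150, costing at least 198 − 150 = 48 against the maximum total of 2970.
We can afford to lose at most 2970 − 2458 = 512, so at most ⌊512/48⌋ = 10 fall short, and at least 5 are ≥ 151.
Exactly 5 works: 5 values at 198 and 10 at 150 total 2490; lower one of the high values by 32 (still ≥ 151) to hit 2458.

5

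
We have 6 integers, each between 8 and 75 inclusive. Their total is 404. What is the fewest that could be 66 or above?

2

If only k of them are at least 66, the other 6 − k are at most 65, so the total is at most k·75 + (6 − k)·65.
This must reach 404, so k·75 + (6 − k)·65 ≥ 404, giving k ≥ 2.
Exactly 2 works: 2 values at 75 and 4 at 65 total 410; lower one of the high values by 6 (still ≥ 66) to hit 404.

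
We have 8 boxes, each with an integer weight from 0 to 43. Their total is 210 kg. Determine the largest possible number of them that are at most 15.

4

Suppose k of them are at most 15. Those contribute at most 15 each and the rest at most 43 each.
So the total is at most 15k + 43(8 − k) = 344 − 28k. This must still be ≥ 210, so k ≤ 4.
k = 4 is achieved by 4 values at 15 and 4 at 43, total 232; lower one of the 43's by 22 (still > 15) to reach 210.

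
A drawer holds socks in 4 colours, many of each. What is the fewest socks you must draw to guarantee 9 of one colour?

You could draw 8 of every colour without reaching 9 of any — 32 in all.
One more forces 9 of some colour, so 32 + 1 = 33.

33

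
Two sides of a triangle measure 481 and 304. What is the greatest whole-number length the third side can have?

The third side must be less than 481 + 304 = 785.
The largest integer below 785 is 784.

784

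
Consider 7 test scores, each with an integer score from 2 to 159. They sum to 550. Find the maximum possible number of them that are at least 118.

Suppose k of them are at least 118. Those contribute at least 118 each and the other 7 − k at least 2 each.
So the total is at least 118k + 2(7 − k) = 14 + 116k. This must be ≤ 550, giving k ≤ 4.
k = 4 is achieved by 4 values at 118 and 3 at 2, total 478; add 72 to one value (staying below 118) to reach 550.

4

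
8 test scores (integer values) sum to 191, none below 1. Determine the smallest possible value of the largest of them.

The 8 values sum to 191, so their maximum is at least ⌈191/8⌉ = 24.
Taking 1 copy of 23 and 7 copies of 24 gives exactly 191, so 24 is attained.

24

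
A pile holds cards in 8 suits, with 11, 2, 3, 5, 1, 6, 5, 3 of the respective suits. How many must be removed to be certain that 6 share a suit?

30

In the worst case you take as many as possible of each suit without reaching 6: 5 + 2 + 3 + 5 + 1 + 5 + 5 + 3 = 29.
The next one must give 6 of some suit, so 29 + 1 = 30.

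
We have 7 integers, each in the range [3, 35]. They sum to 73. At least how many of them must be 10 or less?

1

Each value above 10 is at least 11, contributing at least 11 − 3 = 8 above the floor 3.
The sum exceeds the floor total 21 by 52, so at most ⌊52/8⌋ = 6 exceed 10, and at least 1 are ≤ 10.
Exactly 1 works: 1 value at 3 and 6 at 11 total 69; raise one of the low values by 4 (still ≤ 10) to hit 73.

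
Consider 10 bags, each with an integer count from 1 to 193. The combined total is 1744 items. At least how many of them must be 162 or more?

5

If only k of them are at least 162, the other 10 − k are at most 161, so the total is at most k·193 + (10 − k)·161.
This must reach 1744, so k·193 + (10 − k)·161 ≥ 1744, giving k ≥ 5.
Exactly 5 works: 5 values at 193 and 5 at 161 total 1770; lower one of the high values by 26 (still ≥ 162) to hit 1744.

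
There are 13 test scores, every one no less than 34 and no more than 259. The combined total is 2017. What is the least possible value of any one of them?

34

Minimizing one value means maximizing the remaining 12.
The other 12 can take up 12 × 259 = 3108 ≥ 2017 − 34, so one score can sit at its floor of 34.
Achievable: one at 34 and the other 12 totalling 1983, which fits since 12 × 34 ≤ 1983 ≤ 12 × 259.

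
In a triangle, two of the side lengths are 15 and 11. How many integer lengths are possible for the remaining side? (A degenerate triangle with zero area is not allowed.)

The triangle inequality gives |15 − 11| < c < 15 + 11, i.e. 4 < c < 26.
So c can be any integer from 5 to 25: 21 values.

21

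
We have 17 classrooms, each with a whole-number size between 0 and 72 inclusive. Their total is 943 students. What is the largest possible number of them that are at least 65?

Suppose k of them are at least 65. Those contribute at least 65 each and the other 17 − k at least 0 each.
So the total is at least 65k + 0(17 − k) = 0 + 65k. This must be ≤ 943, giving k ≤ 14.
k = 14 is achieved by 14 values at 65 and 3 at 0, total 910; add 33 to one value (staying below 65) to reach 943.

14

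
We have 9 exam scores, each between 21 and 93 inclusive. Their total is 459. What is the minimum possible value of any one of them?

21

To make one score as small as possible, make the other 8 as large as possible.
The other 8 can take up 8 × 93 = 744 ≥ 459 − 21, so one score can sit at its floor of 21.
Achievable: one at 21 and the other 8 totalling 438, which fits since 8 × 21 ≤ 438 ≤ 8 × 93.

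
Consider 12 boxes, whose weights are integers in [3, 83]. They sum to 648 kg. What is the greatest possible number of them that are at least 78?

If k of the values are ≥ 78, the total is ≥ 78k + 3(12 − k).
Setting 78k + 3(12 − k) ≤ 648 gives 75k ≤ 612, so k ≤ 8.
k = 8 is achieved by 8 values at 78 and 4 at 3, total 636; add 12 to one value (staying below 78) to reach 648.

8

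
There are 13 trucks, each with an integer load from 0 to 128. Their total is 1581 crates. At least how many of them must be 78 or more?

12

If only k of them are at least 78, the other 13 − k are at most 77, so the total is at most k·128 + (13 − k)·77.
This must reach 1581, so k·128 + (13 − k)·77 ≥ 1581, giving k ≥ 12.
Exactly 12 works: 12 values at 128 and 1 at 77 total 1613; lower one of the high values by 32 (still ≥ 78) to hit 1581.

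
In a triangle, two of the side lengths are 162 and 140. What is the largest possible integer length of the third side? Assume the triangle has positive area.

The third side must be less than 162 + 140 = 302.
The largest integer below 302 is 301.

301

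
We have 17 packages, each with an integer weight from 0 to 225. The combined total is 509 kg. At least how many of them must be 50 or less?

8

Let j be the number exceeding 50. Then the total is ≥ 51·j + 0·(17 − j) = 0 + 51j.
So 51j ≤ 509 and j ≤ 9; hence at least 17 − 9 = 8 are ≤ 50.
Exactly 8 works: 8 values at 0 and 9 at 51 total 459; raise one of the low values by 50 (still ≤ 50) to hit 509.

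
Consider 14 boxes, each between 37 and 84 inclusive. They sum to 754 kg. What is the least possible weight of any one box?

Minimizing one value means maximizing the remaining 13.
The other 13 can take up 13 × 84 = 1092 ≥ 754 − 37, so one box can sit at its floor of 37.
Achievable: one at 37 and the other 13 totalling 717, which fits since 13 × 37 ≤ 717 ≤ 13 × 84.

37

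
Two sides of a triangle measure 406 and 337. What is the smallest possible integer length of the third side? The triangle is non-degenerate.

The third side must exceed |406 − 337| = 69.
The smallest integer above 69 is 70.

70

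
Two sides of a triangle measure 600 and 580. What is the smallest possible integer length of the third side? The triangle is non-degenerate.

The third side must exceed |600 − 580| = 20.
The smallest integer above 20 is 21.

21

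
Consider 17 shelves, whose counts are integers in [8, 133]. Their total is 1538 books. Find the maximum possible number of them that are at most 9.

Suppose k of them are at most 9. Those contribute at most 9 each and the rest at most 133 each.
So the total is at most 9k + 133(17 − k) = 2261 − 124k. This must still be ≥ 1538, so k ≤ 5.
k = 5 is achieved by 5 values at 9 and 12 at 133, total 1641; lower one of the 133's by 103 (still > 9) to reach 1538.

5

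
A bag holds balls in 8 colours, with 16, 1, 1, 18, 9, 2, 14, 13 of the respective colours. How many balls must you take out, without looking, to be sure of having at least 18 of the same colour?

74

In the worst case you take as many as possible of each colour without reaching 18: 16 + 1 + 1 + 17 + 9 + 2 + 14 + 13 = 73.
The next one must give 18 of some colour, so 73 + 1 = 74.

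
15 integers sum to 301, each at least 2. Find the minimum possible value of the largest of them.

Some value must be at least ⌈301/15⌉ = 21, since 15 × 20 = 300 < 301.
Achievable: 1 of them at 21 and 14 at 20 total 301.

21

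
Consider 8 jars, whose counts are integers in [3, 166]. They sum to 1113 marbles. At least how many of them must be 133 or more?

If only k of them are at least 133, the other 8 − k are at most 132, so the total is at most k·166 + (8 − k)·132.
This must reach 1113, so k·166 + (8 − k)·132 ≥ 1113, giving k ≥ 2.
Exactly 2 works: 2 values at 166 and 6 at 132 total 1124; lower one of the high values by 11 (still ≥ 133) to hit 1113.

2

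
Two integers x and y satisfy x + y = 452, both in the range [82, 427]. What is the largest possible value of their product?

51076

For a fixed sum, the product xy is largest when x and y are as close as possible.
Taking x = 226 and y = 226 (both in [82, 427]) gives xy = 51076.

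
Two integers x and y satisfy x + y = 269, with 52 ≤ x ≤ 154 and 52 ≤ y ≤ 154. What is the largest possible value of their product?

18090

With x + y fixed, xy peaks when the two are closest together.
Taking x = 134 and y = 135 (both in [52, 154]) gives xy = 18090.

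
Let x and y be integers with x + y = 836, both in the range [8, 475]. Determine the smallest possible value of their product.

Since x + y is fixed, pushing one of them to its bound minimizes the product.
At the endpoint x = 361, y = 836 − 361 = 475, so xy = 361 × 475 = 171475.

171475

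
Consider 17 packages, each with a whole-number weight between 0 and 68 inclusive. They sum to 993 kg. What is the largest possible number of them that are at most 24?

3

Each value at 24 or below falls at least 68 − 24 = 44 short of the ceiling 68.
The ceiling total is 17 × 68 = 1156, and we need 993, so at most ⌊(1156 − 993)/44⌋ = 3 can be that low.
k = 3 is achieved by 3 values at 24 and 14 at 68, total 1024; lower one of the 68's by 31 (still > 24) to reach 993.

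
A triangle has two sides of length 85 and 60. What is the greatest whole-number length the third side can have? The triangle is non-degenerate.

The third side must be less than 85 + 60 = 145.
The largest integer below 145 is 144.

144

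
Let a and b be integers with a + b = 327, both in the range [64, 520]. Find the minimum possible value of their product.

ab = a(327 − a) is concave in a, so over [64, 263] it is minimized at an endpoint.
The extreme feasible split is a = 64, b = 263, giving ab = 16832.

16832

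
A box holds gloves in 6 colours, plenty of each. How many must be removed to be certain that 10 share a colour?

55

You could draw 9 of every colour without reaching 10 of any — 54 in all.
One more forces 10 of some colour, so 54 + 1 = 55.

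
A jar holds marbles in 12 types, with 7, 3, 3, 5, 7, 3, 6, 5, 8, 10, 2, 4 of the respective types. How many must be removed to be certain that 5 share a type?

44

In the worst case you take as many as possible of each type without reaching 5: 4 + 3 + 3 + 4 + 4 + 3 + 4 + 4 + 4 + 4 + 2 + 4 = 43.
The next one must give 5 of some type, so 43 + 1 = 44.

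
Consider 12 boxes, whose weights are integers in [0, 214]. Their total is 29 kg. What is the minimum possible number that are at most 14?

11

If only k of them are at most 14, the other 12 − k are at least 15, so the total is at least (12 − k)·15 + k·0.
This is ≤ 29, so (12 − k)·15 + 0k ≤ 29, which gives k ≥ 11.
Exactly 11 works: 11 values at 0 and 1 at 15 total 15; raise one of the low values by 14 (still ≤ 14) to hit 29.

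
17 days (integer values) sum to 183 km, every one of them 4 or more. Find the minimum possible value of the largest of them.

11

Some value must be at least ⌈183/17⌉ = 11, since 17 × 10 = 170 < 183.
Achievable: 13 of them at 11 and 4 at 10 total 183.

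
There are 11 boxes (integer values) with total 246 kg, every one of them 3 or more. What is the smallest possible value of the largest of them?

The 11 values sum to 246, so their maximum is at least ⌈246/11⌉ = 23.
Taking 7 copies of 22 and 4 copies of 23 gives exactly 246, so 23 is attained.

23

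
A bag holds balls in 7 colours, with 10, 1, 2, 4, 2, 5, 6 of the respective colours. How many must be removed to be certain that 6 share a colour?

In the worst case you take as many as possible of each colour without reaching 6: 5 + 1 + 2 + 4 + 2 + 5 + 5 = 24.
The next one must give 6 of some colour, so 24 + 1 = 25.

25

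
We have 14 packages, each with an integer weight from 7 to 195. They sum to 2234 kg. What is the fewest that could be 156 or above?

2

If only k of them are at least 156, the other 14 − k are at most 155, so the total is at most k·195 + (14 − k)·155.
This must reach 2234, so k·195 + (14 − k)·155 ≥ 2234, giving k ≥ 2.
Exactly 2 works: 2 values at 195 and 12 at 155 total 2250; lower one of the high values by 16 (still ≥ 156) to hit 2234.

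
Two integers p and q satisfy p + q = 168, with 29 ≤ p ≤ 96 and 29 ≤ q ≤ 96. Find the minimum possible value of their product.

6912

Since p + q is fixed, pushing one of them to its bound minimizes the product.
At the endpoint p = 72, q = 168 − 72 = 96, so pq = 72 × 96 = 6912.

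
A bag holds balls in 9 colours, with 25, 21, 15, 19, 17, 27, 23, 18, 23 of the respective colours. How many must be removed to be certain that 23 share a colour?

In the worst case you take as many as possible of each colour without reaching 23: 22 + 21 + 15 + 19 + 17 + 22 + 22 + 18 + 22 = 178.
The next one must give 23 of some colour, so 178 + 1 = 179.

179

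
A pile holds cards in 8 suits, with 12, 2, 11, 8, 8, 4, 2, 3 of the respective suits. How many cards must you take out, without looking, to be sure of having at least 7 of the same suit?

36

In the worst case you take as many as possible of each suit without reaching 7: 6 + 2 + 6 + 6 + 6 + 4 + 2 + 3 = 35.
The next one must give 7 of some suit, so 35 + 1 = 36.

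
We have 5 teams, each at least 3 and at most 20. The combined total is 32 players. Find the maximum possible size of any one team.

Maximizing one value means minimizing the remaining 4.
The other 4 contribute at least 4 × 3 = 12, leaving at most 32 − 12 = 20.
Since 20 ≤ 20, this is achievable: one at 20 and 4 at 3.

20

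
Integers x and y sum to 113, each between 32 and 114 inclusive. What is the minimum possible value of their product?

2592

xy = x(113 − x) is concave in x, so over [32, 81] it is minimized at an endpoint.
At the endpoint x = 32, y = 113 − 32 = 81, so xy = 32 × 81 = 2592.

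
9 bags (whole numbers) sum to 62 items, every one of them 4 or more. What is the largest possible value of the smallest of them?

6

The average is 62/9 < 7, so some value is ≤ 6.
Taking 1 copy of 6 and 8 copies of 7 gives exactly 62, so 6 is attained.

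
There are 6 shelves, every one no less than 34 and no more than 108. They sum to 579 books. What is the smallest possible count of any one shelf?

39

Minimizing one value means maximizing the remaining 5.
The other 5 contribute at most 5 × 108 = 540, leaving at least 579 − 540 = 39.
Since 39 ≥ 34, this is achievable: one at 39 and 5 at 108.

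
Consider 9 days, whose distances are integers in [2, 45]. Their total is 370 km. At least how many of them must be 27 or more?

8

Suppose at most 9 − j of them reach 27; then j values are ≤ 26 and the rest ≤ 45.
The total is then ≤ 26·j + 45·(9 − j) = 405 − 19j. For this to be ≥ 370 we need j ≤ 1, so at least 9 − 1 = 8 must reach 27.
Exactly 8 works: 8 values at 45 and 1 at 26 total 386; lower one of the high values by 16 (still ≥ 27) to hit 370.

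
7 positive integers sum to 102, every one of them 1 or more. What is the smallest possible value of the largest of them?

The 7 values sum to 102, so their maximum is at least ⌈102/7⌉ = 15.
Equality holds with 4 values of 15 and 3 values of 14.

15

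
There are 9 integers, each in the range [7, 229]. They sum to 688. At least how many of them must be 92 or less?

Each value above 92 is at least 93, contributing at least 93 − 7 = 86 above the floor 7.
The sum exceeds the floor total 63 by 625, so at most ⌊625/86⌋ = 7 exceed 92, and at least 2 are ≤ 92.
Exactly 2 works: 2 values at 7 and 7 at 93 total 665; raise one of the low values by 23 (still ≤ 92) to hit 688.

2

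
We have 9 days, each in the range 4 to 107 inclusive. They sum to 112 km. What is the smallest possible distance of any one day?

4

To make one day as small as possible, make the other 8 as large as possible.
The other 8 can take up 8 × 107 = 856 ≥ 112 − 4, so one day can sit at its floor of 4.
Achievable: one at 4 and the other 8 totalling 108, which fits since 8 × 4 ≤ 108 ≤ 8 × 107.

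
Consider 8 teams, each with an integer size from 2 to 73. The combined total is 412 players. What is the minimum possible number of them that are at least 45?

3

If only k of them are at least 45, the other 8 − k are at most 44, so the total is at most k·73 + (8 − k)·44.
This must reach 412, so k·73 + (8 − k)·44 ≥ 412, giving k ≥ 3.
Exactly 3 works: 3 values at 73 and 5 at 44 total 439; lower one of the high values by 27 (still ≥ 45) to hit 412.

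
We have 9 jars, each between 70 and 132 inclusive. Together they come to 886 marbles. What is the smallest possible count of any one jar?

70

To make one jar as small as possible, make the other 8 as large as possible.
The other 8 can take up 8 × 132 = 1056 ≥ 886 − 70, so one jar can sit at its floor of 70.
Achievable: one at 70 and the other 8 totalling 816, which fits since 8 × 70 ≤ 816 ≤ 8 × 132.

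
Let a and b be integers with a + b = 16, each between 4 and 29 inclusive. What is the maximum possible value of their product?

With a + b fixed, ab peaks when the two are closest together.
Taking a = 8 and b = 8 (both in [4, 29]) gives ab = 64.

64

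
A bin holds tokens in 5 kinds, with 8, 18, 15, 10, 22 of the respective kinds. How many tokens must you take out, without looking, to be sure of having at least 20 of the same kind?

In the worst case you take as many as possible of each kind without reaching 20: 8 + 18 + 15 + 10 + 19 = 70.
The next one must give 20 of some kind, so 70 + 1 = 71.

71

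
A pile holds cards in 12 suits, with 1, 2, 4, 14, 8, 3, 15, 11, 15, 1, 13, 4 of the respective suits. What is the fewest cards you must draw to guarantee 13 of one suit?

In the worst case you take as many as possible of each suit without reaching 13: 1 + 2 + 4 + 12 + 8 + 3 + 12 + 11 + 12 + 1 + 12 + 4 = 82.
The next one must give 13 of some suit, so 82 + 1 = 83.

83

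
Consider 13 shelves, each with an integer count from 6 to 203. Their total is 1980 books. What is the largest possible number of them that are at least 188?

10

Suppose k of them are at least 188. Those contribute at least 188 each and the other 13 − k at least 6 each.
So the total is at least 188k + 6(13 − k) = 78 + 182k. This must be ≤ 1980, giving k ≤ 10.
k = 10 is achieved by 10 values at 188 and 3 at 6, total 1898; add 82 to one value (staying below 188) to reach 1980.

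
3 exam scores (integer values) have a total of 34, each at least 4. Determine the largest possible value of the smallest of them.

The average is 34/3 < 12, so some value is ≤ 11.
Achievable: 2 of them at 11 and 1 at 12 total 34.

11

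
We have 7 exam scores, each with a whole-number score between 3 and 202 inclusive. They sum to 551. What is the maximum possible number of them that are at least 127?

4

If k of the values are ≥ 127, the total is ≥ 127k + 3(7 − k).
Setting 127k + 3(7 − k) ≤ 551 gives 124k ≤ 530, so k ≤ 4.
k = 4 is achieved by 4 values at 127 and 3 at 3, total 517; add 34 to one value (staying below 127) to reach 551.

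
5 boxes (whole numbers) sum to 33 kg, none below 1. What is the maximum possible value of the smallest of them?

6

If every one of the 5 were at least 7, the total would be at least 5 × 7 = 35 > 33.
Achievable: 2 of them at 6 and 3 at 7 total 33.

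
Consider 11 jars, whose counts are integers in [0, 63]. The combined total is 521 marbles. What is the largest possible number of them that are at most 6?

3

Each value at 6 or below falls at least 63 − 6 = 57 short of the ceiling 63.
The ceiling total is 11 × 63 = 693, and we need 521, so at most ⌊(693 − 521)/57⌋ = 3 can be that low.
k = 3 is achieved by 3 values at 6 and 8 at 63, total 522; lower one of the 63's by 1 (still > 6) to reach 521.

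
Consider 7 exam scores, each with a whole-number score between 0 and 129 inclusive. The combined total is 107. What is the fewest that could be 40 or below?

Let j be the number exceeding 40. Then the total is ≥ 41·j + 0·(7 − j) = 0 + 41j.
So 41j ≤ 107 and j ≤ 2; hence at least 7 − 2 = 5 are ≤ 40.
Exactly 5 works: 5 values at 0 and 2 at 41 total 82; raise one of the low values by 25 (still ≤ 40) to hit 107.

5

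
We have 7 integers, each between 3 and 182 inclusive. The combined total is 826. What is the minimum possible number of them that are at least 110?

1

Each value short of 110 is at most 109, costing at least 182 − 109 = 73 against the maximum total of 1274.
We can afford to lose at most 1274 − 826 = 448, so at most ⌊448/73⌋ = 6 fall short, and at least 1 are ≥ 110.
Exactly 1 works: 1 value at 182 and 6 at 109 total 836; lower one of the high values by 10 (still ≥ 110) to hit 826.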